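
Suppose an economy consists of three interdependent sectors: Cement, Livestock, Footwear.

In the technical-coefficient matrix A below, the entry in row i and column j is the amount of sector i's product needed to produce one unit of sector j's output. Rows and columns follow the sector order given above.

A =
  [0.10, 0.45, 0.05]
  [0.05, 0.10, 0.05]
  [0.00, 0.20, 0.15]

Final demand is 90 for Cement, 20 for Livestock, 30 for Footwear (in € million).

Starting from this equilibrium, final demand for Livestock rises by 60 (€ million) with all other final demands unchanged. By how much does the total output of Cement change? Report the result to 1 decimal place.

I − A =
  [   0.90    -0.45    -0.05]
  [  -0.05     0.90    -0.05]
  [   0.00    -0.20     0.85]
Cofactors of I−A, C_ij = (−1)^(i+j)·(minor ij) (rows/columns in the sector order above):
  C_11 = (0.90)(0.85) − (-0.05)(-0.20) = 0.7550
  C_12 = −[(-0.05)(0.85) − (-0.05)(0.00)] = 0.0425
  C_13 = (-0.05)(-0.20) − (0.90)(0.00) = 0.0100
  C_21 = −[(-0.45)(0.85) − (-0.05)(-0.20)] = 0.3925
  C_22 = (0.90)(0.85) − (-0.05)(0.00) = 0.7650
  C_23 = −[(0.90)(-0.20) − (-0.45)(0.00)] = 0.1800
  C_31 = (-0.45)(-0.05) − (-0.05)(0.90) = 0.0675
  C_32 = −[(0.90)(-0.05) − (-0.05)(-0.05)] = 0.0475
  C_33 = (0.90)(0.90) − (-0.45)(-0.05) = 0.7875
det(I−A) = Σ_j (I−A)_1j·C_1j = (0.90)(0.7550) + (-0.45)(0.0425) + (-0.05)(0.0100) = 0.659875
adj(I−A) = Cᵀ =
  [ 0.7550   0.3925   0.0675]
  [ 0.0425   0.7650   0.0475]
  [ 0.0100   0.1800   0.7875]
(I − A)⁻¹ = adj(I−A) / det(I−A) ≈
  [   1.1442     0.5948     0.1023]
  [   0.0644     1.1593     0.0720]
  [   0.0152     0.2728     1.1934]
Δx = (I − A)⁻¹ Δd with Δd having +60 in the Livestock component and 0 elsewhere.
So Δx_1 = L_12 · (+60), where L_12 = adj(I−A)_12 / det(I−A) = 0.3925 / 0.659875.
Δx_1 = 0.3925 × (+60) / 0.659875 = 23.55 / 0.659875 ≈ 35.7.

Δx_1 = 35.7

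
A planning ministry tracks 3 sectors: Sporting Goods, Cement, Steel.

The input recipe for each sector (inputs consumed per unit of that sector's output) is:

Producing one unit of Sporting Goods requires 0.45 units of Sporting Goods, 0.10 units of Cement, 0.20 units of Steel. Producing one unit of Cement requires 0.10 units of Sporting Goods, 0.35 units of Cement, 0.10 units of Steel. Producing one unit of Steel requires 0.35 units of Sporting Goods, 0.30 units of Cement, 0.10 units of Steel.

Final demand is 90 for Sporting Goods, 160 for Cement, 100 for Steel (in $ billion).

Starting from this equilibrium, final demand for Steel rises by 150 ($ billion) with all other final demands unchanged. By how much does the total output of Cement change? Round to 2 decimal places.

Δx_2 = 124.35

I − A =
  [   0.55    -0.10    -0.35]
  [  -0.10     0.65    -0.30]
  [  -0.20    -0.10     0.90]
Cofactors of I−A, C_ij = (−1)^(i+j)·(minor ij) (rows/columns in the sector order above):
  C_11 = (0.65)(0.90) − (-0.30)(-0.10) = 0.5550
  C_12 = −[(-0.10)(0.90) − (-0.30)(-0.20)] = 0.1500
  C_13 = (-0.10)(-0.10) − (0.65)(-0.20) = 0.1400
  C_21 = −[(-0.10)(0.90) − (-0.35)(-0.10)] = 0.1250
  C_22 = (0.55)(0.90) − (-0.35)(-0.20) = 0.4250
  C_23 = −[(0.55)(-0.10) − (-0.10)(-0.20)] = 0.0750
  C_31 = (-0.10)(-0.30) − (-0.35)(0.65) = 0.2575
  C_32 = −[(0.55)(-0.30) − (-0.35)(-0.10)] = 0.2000
  C_33 = (0.55)(0.65) − (-0.10)(-0.10) = 0.3475
det(I−A) = Σ_j (I−A)_1j·C_1j = (0.55)(0.5550) + (-0.10)(0.1500) + (-0.35)(0.1400) = 0.24125
adj(I−A) = Cᵀ =
  [ 0.5550   0.1250   0.2575]
  [ 0.1500   0.4250   0.2000]
  [ 0.1400   0.0750   0.3475]
(I − A)⁻¹ = adj(I−A) / det(I−A) ≈
  [   2.3005     0.5181     1.0674]
  [   0.6218     1.7617     0.8290]
  [   0.5803     0.3109     1.4404]
Δx = (I − A)⁻¹ Δd with Δd having +150 in the Steel component and 0 elsewhere.
So Δx_2 = L_23 · (+150), where L_23 = adj(I−A)_23 / det(I−A) = 0.2000 / 0.24125.
Δx_2 = 0.2000 × (+150) / 0.24125 = 30.00 / 0.24125 ≈ 124.35.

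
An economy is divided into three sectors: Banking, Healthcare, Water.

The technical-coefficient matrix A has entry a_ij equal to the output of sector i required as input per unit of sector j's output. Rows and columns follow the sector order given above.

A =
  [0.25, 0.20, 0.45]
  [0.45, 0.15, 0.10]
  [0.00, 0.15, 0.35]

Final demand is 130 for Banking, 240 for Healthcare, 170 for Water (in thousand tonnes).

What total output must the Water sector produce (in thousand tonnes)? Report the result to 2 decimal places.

x_3 = 410.02

I − A =
  [   0.75    -0.20    -0.45]
  [  -0.45     0.85    -0.10]
  [   0.00    -0.15     0.65]
Cofactors of I−A, C_ij = (−1)^(i+j)·(minor ij) (rows/columns in the sector order above):
  C_11 = (0.85)(0.65) − (-0.10)(-0.15) = 0.5375
  C_12 = −[(-0.45)(0.65) − (-0.10)(0.00)] = 0.2925
  C_13 = (-0.45)(-0.15) − (0.85)(0.00) = 0.0675
  C_21 = −[(-0.20)(0.65) − (-0.45)(-0.15)] = 0.1975
  C_22 = (0.75)(0.65) − (-0.45)(0.00) = 0.4875
  C_23 = −[(0.75)(-0.15) − (-0.20)(0.00)] = 0.1125
  C_31 = (-0.20)(-0.10) − (-0.45)(0.85) = 0.4025
  C_32 = −[(0.75)(-0.10) − (-0.45)(-0.45)] = 0.2775
  C_33 = (0.75)(0.85) − (-0.20)(-0.45) = 0.5475
det(I−A) = Σ_j (I−A)_1j·C_1j = (0.75)(0.5375) + (-0.20)(0.2925) + (-0.45)(0.0675) = 0.31425
adj(I−A) = Cᵀ =
  [ 0.5375   0.1975   0.4025]
  [ 0.2925   0.4875   0.2775]
  [ 0.0675   0.1125   0.5475]
(I − A)⁻¹ = adj(I−A) / det(I−A) ≈
  [   1.7104     0.6285     1.2808]
  [   0.9308     1.5513     0.8831]
  [   0.2148     0.3580     1.7422]
x = (I − A)⁻¹ d = adj(I−A)·d / det(I−A), with det(I−A) = 0.31425:
  x_1 = (0.5375·130 + 0.1975·240 + 0.4025·170) / 0.31425 = 185.70 / 0.31425 ≈ 590.93
  x_2 = (0.2925·130 + 0.4875·240 + 0.2775·170) / 0.31425 = 202.20 / 0.31425 ≈ 643.44
  x_3 = (0.0675·130 + 0.1125·240 + 0.5475·170) / 0.31425 = 128.85 / 0.31425 ≈ 410.02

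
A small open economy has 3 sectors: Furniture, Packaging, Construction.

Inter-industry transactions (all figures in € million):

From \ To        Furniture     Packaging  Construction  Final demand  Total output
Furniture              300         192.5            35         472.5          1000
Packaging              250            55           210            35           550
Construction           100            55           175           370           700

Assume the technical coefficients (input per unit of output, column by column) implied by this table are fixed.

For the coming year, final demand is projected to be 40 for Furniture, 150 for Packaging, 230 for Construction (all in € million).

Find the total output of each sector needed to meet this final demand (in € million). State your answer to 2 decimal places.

x_1 = 271.69, x_2 = 373.01, x_3 = 392.63

Technical coefficients a_ij = z_ij / X_j:
  a_11 = 300/1000 = 0.30, a_21 = 250/1000 = 0.25, a_31 = 100/1000 = 0.10
  a_12 = 192.5/550 = 0.35, a_22 = 55/550 = 0.10, a_32 = 55/550 = 0.10
  a_13 = 35/700 = 0.05, a_23 = 210/700 = 0.30, a_33 = 175/700 = 0.25
I − A =
  [   0.70    -0.35    -0.05]
  [  -0.25     0.90    -0.30]
  [  -0.10    -0.10     0.75]
Cofactors of I−A, C_ij = (−1)^(i+j)·(minor ij) (rows/columns in the sector order above):
  C_11 = (0.90)(0.75) − (-0.30)(-0.10) = 0.6450
  C_12 = −[(-0.25)(0.75) − (-0.30)(-0.10)] = 0.2175
  C_13 = (-0.25)(-0.10) − (0.90)(-0.10) = 0.1150
  C_21 = −[(-0.35)(0.75) − (-0.05)(-0.10)] = 0.2675
  C_22 = (0.70)(0.75) − (-0.05)(-0.10) = 0.5200
  C_23 = −[(0.70)(-0.10) − (-0.35)(-0.10)] = 0.1050
  C_31 = (-0.35)(-0.30) − (-0.05)(0.90) = 0.1500
  C_32 = −[(0.70)(-0.30) − (-0.05)(-0.25)] = 0.2225
  C_33 = (0.70)(0.90) − (-0.35)(-0.25) = 0.5425
det(I−A) = Σ_j (I−A)_1j·C_1j = (0.70)(0.6450) + (-0.35)(0.2175) + (-0.05)(0.1150) = 0.369625
adj(I−A) = Cᵀ =
  [ 0.6450   0.2675   0.1500]
  [ 0.2175   0.5200   0.2225]
  [ 0.1150   0.1050   0.5425]
(I − A)⁻¹ = adj(I−A) / det(I−A) ≈
  [   1.7450     0.7237     0.4058]
  [   0.5884     1.4068     0.6020]
  [   0.3111     0.2841     1.4677]
x = (I − A)⁻¹ d = adj(I−A)·d / det(I−A), with det(I−A) = 0.369625:
  x_1 = (0.6450·40 + 0.2675·150 + 0.1500·230) / 0.369625 = 100.425 / 0.369625 ≈ 271.69
  x_2 = (0.2175·40 + 0.5200·150 + 0.2225·230) / 0.369625 = 137.875 / 0.369625 ≈ 373.01
  x_3 = (0.1150·40 + 0.1050·150 + 0.5425·230) / 0.369625 = 145.125 / 0.369625 ≈ 392.63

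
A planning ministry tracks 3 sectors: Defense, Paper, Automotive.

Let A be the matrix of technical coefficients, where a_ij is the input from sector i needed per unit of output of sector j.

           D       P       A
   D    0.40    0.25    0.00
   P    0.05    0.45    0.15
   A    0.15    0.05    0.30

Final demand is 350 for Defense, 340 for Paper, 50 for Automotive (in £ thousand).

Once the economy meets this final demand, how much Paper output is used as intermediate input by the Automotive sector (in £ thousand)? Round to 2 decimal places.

z_PA = 48.49

I − A =
  [   0.60    -0.25     0.00]
  [  -0.05     0.55    -0.15]
  [  -0.15    -0.05     0.70]
Cofactors of I−A, C_ij = (−1)^(i+j)·(minor ij) (rows/columns in the sector order above):
  C_11 = (0.55)(0.70) − (-0.15)(-0.05) = 0.3775
  C_12 = −[(-0.05)(0.70) − (-0.15)(-0.15)] = 0.0575
  C_13 = (-0.05)(-0.05) − (0.55)(-0.15) = 0.0850
  C_21 = −[(-0.25)(0.70) − (0.00)(-0.05)] = 0.1750
  C_22 = (0.60)(0.70) − (0.00)(-0.15) = 0.4200
  C_23 = −[(0.60)(-0.05) − (-0.25)(-0.15)] = 0.0675
  C_31 = (-0.25)(-0.15) − (0.00)(0.55) = 0.0375
  C_32 = −[(0.60)(-0.15) − (0.00)(-0.05)] = 0.0900
  C_33 = (0.60)(0.55) − (-0.25)(-0.05) = 0.3175
det(I−A) = Σ_j (I−A)_1j·C_1j = (0.60)(0.3775) + (-0.25)(0.0575) + (0.00)(0.0850) = 0.212125
adj(I−A) = Cᵀ =
  [ 0.3775   0.1750   0.0375]
  [ 0.0575   0.4200   0.0900]
  [ 0.0850   0.0675   0.3175]
(I − A)⁻¹ = adj(I−A) / det(I−A) ≈
  [   1.7796     0.8250     0.1768]
  [   0.2711     1.9800     0.4243]
  [   0.4007     0.3182     1.4968]
First solve x = (I − A)⁻¹ d = adj(I−A)·d / det(I−A); in particular x_A = (0.0850·350 + 0.0675·340 + 0.3175·50) / 0.212125 = 68.575 / 0.212125 ≈ 323.2764.
Intermediate flow from P to A: z_PA = a_PA · x_A = 0.15 × 68.575 / 0.212125 = 10.28625 / 0.212125 ≈ 48.49.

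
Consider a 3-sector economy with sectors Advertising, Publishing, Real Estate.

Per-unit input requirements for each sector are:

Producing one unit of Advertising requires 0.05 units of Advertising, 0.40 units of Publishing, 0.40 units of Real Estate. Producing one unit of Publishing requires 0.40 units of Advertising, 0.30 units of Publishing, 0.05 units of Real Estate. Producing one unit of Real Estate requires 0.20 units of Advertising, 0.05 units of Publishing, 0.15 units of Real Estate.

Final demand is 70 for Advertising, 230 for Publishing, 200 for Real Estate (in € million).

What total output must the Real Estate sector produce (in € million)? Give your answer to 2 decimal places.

I − A =
  [   0.95    -0.40    -0.20]
  [  -0.40     0.70    -0.05]
  [  -0.40    -0.05     0.85]
Cofactors of I−A, C_ij = (−1)^(i+j)·(minor ij) (rows/columns in the sector order above):
  C_11 = (0.70)(0.85) − (-0.05)(-0.05) = 0.5925
  C_12 = −[(-0.40)(0.85) − (-0.05)(-0.40)] = 0.3600
  C_13 = (-0.40)(-0.05) − (0.70)(-0.40) = 0.3000
  C_21 = −[(-0.40)(0.85) − (-0.20)(-0.05)] = 0.3500
  C_22 = (0.95)(0.85) − (-0.20)(-0.40) = 0.7275
  C_23 = −[(0.95)(-0.05) − (-0.40)(-0.40)] = 0.2075
  C_31 = (-0.40)(-0.05) − (-0.20)(0.70) = 0.1600
  C_32 = −[(0.95)(-0.05) − (-0.20)(-0.40)] = 0.1275
  C_33 = (0.95)(0.70) − (-0.40)(-0.40) = 0.5050
det(I−A) = Σ_j (I−A)_1j·C_1j = (0.95)(0.5925) + (-0.40)(0.3600) + (-0.20)(0.3000) = 0.358875
adj(I−A) = Cᵀ =
  [ 0.5925   0.3500   0.1600]
  [ 0.3600   0.7275   0.1275]
  [ 0.3000   0.2075   0.5050]
(I − A)⁻¹ = adj(I−A) / det(I−A) ≈
  [   1.6510     0.9753     0.4458]
  [   1.0031     2.0272     0.3553]
  [   0.8359     0.5782     1.4072]
x = (I − A)⁻¹ d = adj(I−A)·d / det(I−A), with det(I−A) = 0.358875:
  x_1 = (0.5925·70 + 0.3500·230 + 0.1600·200) / 0.358875 = 153.975 / 0.358875 ≈ 429.05
  x_2 = (0.3600·70 + 0.7275·230 + 0.1275·200) / 0.358875 = 218.025 / 0.358875 ≈ 607.52
  x_3 = (0.3000·70 + 0.2075·230 + 0.5050·200) / 0.358875 = 169.725 / 0.358875 ≈ 472.94

x_3 = 472.94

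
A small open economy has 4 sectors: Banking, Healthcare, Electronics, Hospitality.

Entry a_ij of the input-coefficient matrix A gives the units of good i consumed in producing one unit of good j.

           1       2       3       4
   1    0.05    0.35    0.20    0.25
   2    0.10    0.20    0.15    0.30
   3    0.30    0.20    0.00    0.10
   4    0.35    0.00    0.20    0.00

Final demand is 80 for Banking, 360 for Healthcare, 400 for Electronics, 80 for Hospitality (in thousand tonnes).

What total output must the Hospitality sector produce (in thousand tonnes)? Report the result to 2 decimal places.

I − A =
  [   0.95    -0.35    -0.20    -0.25]
  [  -0.10     0.80    -0.15    -0.30]
  [  -0.30    -0.20     1.00    -0.10]
  [  -0.35     0.00    -0.20     1.00]
Compute the cofactors C_ij = (−1)^(i+j)·(3×3 minor ij) of I−A; the adjugate is their transpose:
adj(I−A) = Cᵀ =
  [ 0.742000   0.393000   0.273500   0.330750]
  [ 0.271250   0.761500   0.232375   0.319500]
  [ 0.309000   0.289750   0.618250   0.226000]
  [ 0.321500   0.195500   0.219375   0.628750]
det(I−A) = Σ_j (I−A)_1j·C_1j = (0.95)(0.742000) + (-0.35)(0.271250) + (-0.20)(0.309000) + (-0.25)(0.321500) = 0.4677875
(I − A)⁻¹ = adj(I−A) / det(I−A) ≈
  [   1.5862     0.8401     0.5847     0.7071]
  [   0.5799     1.6279     0.4968     0.6830]
  [   0.6606     0.6194     1.3216     0.4831]
  [   0.6873     0.4179     0.4690     1.3441]
x = (I − A)⁻¹ d = adj(I−A)·d / det(I−A), with det(I−A) = 0.4677875:
  x_1 = (0.742000·80 + 0.393000·360 + 0.273500·400 + 0.330750·80) / 0.4677875 = 336.70 / 0.4677875 ≈ 719.77
  x_2 = (0.271250·80 + 0.761500·360 + 0.232375·400 + 0.319500·80) / 0.4677875 = 414.35 / 0.4677875 ≈ 885.77
  x_3 = (0.309000·80 + 0.289750·360 + 0.618250·400 + 0.226000·80) / 0.4677875 = 394.41 / 0.4677875 ≈ 843.14
  x_4 = (0.321500·80 + 0.195500·360 + 0.219375·400 + 0.628750·80) / 0.4677875 = 234.15 / 0.4677875 ≈ 500.55

x_4 = 500.55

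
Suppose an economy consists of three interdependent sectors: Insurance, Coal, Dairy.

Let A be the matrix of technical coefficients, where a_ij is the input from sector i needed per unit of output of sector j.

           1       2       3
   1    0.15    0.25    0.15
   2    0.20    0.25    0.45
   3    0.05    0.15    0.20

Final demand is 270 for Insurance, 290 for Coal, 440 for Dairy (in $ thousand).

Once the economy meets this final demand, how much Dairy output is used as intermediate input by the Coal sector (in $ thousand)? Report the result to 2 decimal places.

z_32 = 160.93

I − A =
  [   0.85    -0.25    -0.15]
  [  -0.20     0.75    -0.45]
  [  -0.05    -0.15     0.80]
Cofactors of I−A, C_ij = (−1)^(i+j)·(minor ij) (rows/columns in the sector order above):
  C_11 = (0.75)(0.80) − (-0.45)(-0.15) = 0.5325
  C_12 = −[(-0.20)(0.80) − (-0.45)(-0.05)] = 0.1825
  C_13 = (-0.20)(-0.15) − (0.75)(-0.05) = 0.0675
  C_21 = −[(-0.25)(0.80) − (-0.15)(-0.15)] = 0.2225
  C_22 = (0.85)(0.80) − (-0.15)(-0.05) = 0.6725
  C_23 = −[(0.85)(-0.15) − (-0.25)(-0.05)] = 0.1400
  C_31 = (-0.25)(-0.45) − (-0.15)(0.75) = 0.2250
  C_32 = −[(0.85)(-0.45) − (-0.15)(-0.20)] = 0.4125
  C_33 = (0.85)(0.75) − (-0.25)(-0.20) = 0.5875
det(I−A) = Σ_j (I−A)_1j·C_1j = (0.85)(0.5325) + (-0.25)(0.1825) + (-0.15)(0.0675) = 0.396875
adj(I−A) = Cᵀ =
  [ 0.5325   0.2225   0.2250]
  [ 0.1825   0.6725   0.4125]
  [ 0.0675   0.1400   0.5875]
(I − A)⁻¹ = adj(I−A) / det(I−A) ≈
  [   1.3417     0.5606     0.5669]
  [   0.4598     1.6945     1.0394]
  [   0.1701     0.3528     1.4803]
First solve x = (I − A)⁻¹ d = adj(I−A)·d / det(I−A); in particular x_2 = (0.1825·270 + 0.6725·290 + 0.4125·440) / 0.396875 = 425.80 / 0.396875 ≈ 1072.8819.
Intermediate flow from 3 to 2: z_32 = a_32 · x_2 = 0.15 × 425.80 / 0.396875 = 63.87 / 0.396875 ≈ 160.93.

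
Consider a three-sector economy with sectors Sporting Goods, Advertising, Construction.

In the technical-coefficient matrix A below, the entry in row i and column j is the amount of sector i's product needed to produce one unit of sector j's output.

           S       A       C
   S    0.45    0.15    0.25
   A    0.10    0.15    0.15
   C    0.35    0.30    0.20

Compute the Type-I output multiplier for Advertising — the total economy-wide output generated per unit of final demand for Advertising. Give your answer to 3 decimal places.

I − A =
  [   0.55    -0.15    -0.25]
  [  -0.10     0.85    -0.15]
  [  -0.35    -0.30     0.80]
Cofactors of I−A, C_ij = (−1)^(i+j)·(minor ij) (rows/columns in the sector order above):
  C_11 = (0.85)(0.80) − (-0.15)(-0.30) = 0.6350
  C_12 = −[(-0.10)(0.80) − (-0.15)(-0.35)] = 0.1325
  C_13 = (-0.10)(-0.30) − (0.85)(-0.35) = 0.3275
  C_21 = −[(-0.15)(0.80) − (-0.25)(-0.30)] = 0.1950
  C_22 = (0.55)(0.80) − (-0.25)(-0.35) = 0.3525
  C_23 = −[(0.55)(-0.30) − (-0.15)(-0.35)] = 0.2175
  C_31 = (-0.15)(-0.15) − (-0.25)(0.85) = 0.2350
  C_32 = −[(0.55)(-0.15) − (-0.25)(-0.10)] = 0.1075
  C_33 = (0.55)(0.85) − (-0.15)(-0.10) = 0.4525
det(I−A) = Σ_j (I−A)_1j·C_1j = (0.55)(0.6350) + (-0.15)(0.1325) + (-0.25)(0.3275) = 0.2475
adj(I−A) = Cᵀ =
  [ 0.6350   0.1950   0.2350]
  [ 0.1325   0.3525   0.1075]
  [ 0.3275   0.2175   0.4525]
(I − A)⁻¹ = adj(I−A) / det(I−A) ≈
  [   2.5657     0.7879     0.9495]
  [   0.5354     1.4242     0.4343]
  [   1.3232     0.8788     1.8283]
The output multiplier for sector j is the column-j sum of the Leontief inverse (I − A)⁻¹ = adj(I−A) / det(I−A).
Column A of adj(I−A): (0.1950, 0.3525, 0.2175); det(I−A) = 0.2475.
m_A = (0.1950 + 0.3525 + 0.2175) / 0.2475 = 0.765 / 0.2475 ≈ 3.091.

m_A = 3.091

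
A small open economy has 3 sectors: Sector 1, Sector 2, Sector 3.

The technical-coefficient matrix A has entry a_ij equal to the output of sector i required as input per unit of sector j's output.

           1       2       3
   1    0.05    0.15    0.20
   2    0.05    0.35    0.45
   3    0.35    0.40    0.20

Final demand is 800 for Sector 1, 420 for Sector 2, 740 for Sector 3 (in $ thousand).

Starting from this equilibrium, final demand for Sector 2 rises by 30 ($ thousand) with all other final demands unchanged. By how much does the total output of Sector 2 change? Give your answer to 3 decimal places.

I − A =
  [   0.95    -0.15    -0.20]
  [  -0.05     0.65    -0.45]
  [  -0.35    -0.40     0.80]
Cofactors of I−A, C_ij = (−1)^(i+j)·(minor ij) (rows/columns in the sector order above):
  C_11 = (0.65)(0.80) − (-0.45)(-0.40) = 0.3400
  C_12 = −[(-0.05)(0.80) − (-0.45)(-0.35)] = 0.1975
  C_13 = (-0.05)(-0.40) − (0.65)(-0.35) = 0.2475
  C_21 = −[(-0.15)(0.80) − (-0.20)(-0.40)] = 0.2000
  C_22 = (0.95)(0.80) − (-0.20)(-0.35) = 0.6900
  C_23 = −[(0.95)(-0.40) − (-0.15)(-0.35)] = 0.4325
  C_31 = (-0.15)(-0.45) − (-0.20)(0.65) = 0.1975
  C_32 = −[(0.95)(-0.45) − (-0.20)(-0.05)] = 0.4375
  C_33 = (0.95)(0.65) − (-0.15)(-0.05) = 0.6100
det(I−A) = Σ_j (I−A)_1j·C_1j = (0.95)(0.3400) + (-0.15)(0.1975) + (-0.20)(0.2475) = 0.243875
adj(I−A) = Cᵀ =
  [ 0.3400   0.2000   0.1975]
  [ 0.1975   0.6900   0.4375]
  [ 0.2475   0.4325   0.6100]
(I − A)⁻¹ = adj(I−A) / det(I−A) ≈
  [   1.3942     0.8201     0.8098]
  [   0.8098     2.8293     1.7940]
  [   1.0149     1.7734     2.5013]
Δx = (I − A)⁻¹ Δd with Δd having +30 in the Sector 2 component and 0 elsewhere.
So Δx_2 = L_22 · (+30), where L_22 = adj(I−A)_22 / det(I−A) = 0.6900 / 0.243875.
Δx_2 = 0.6900 × (+30) / 0.243875 = 20.70 / 0.243875 ≈ 84.880.

Δx_2 = 84.880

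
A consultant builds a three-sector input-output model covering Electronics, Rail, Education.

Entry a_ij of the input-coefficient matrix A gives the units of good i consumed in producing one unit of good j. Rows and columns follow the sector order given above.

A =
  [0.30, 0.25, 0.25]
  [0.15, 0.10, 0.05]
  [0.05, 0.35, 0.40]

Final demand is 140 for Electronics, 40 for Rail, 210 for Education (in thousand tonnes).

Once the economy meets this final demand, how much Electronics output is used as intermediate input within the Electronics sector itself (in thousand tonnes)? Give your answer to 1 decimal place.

z_11 = 124.9

I − A =
  [   0.70    -0.25    -0.25]
  [  -0.15     0.90    -0.05]
  [  -0.05    -0.35     0.60]
Cofactors of I−A, C_ij = (−1)^(i+j)·(minor ij) (rows/columns in the sector order above):
  C_11 = (0.90)(0.60) − (-0.05)(-0.35) = 0.5225
  C_12 = −[(-0.15)(0.60) − (-0.05)(-0.05)] = 0.0925
  C_13 = (-0.15)(-0.35) − (0.90)(-0.05) = 0.0975
  C_21 = −[(-0.25)(0.60) − (-0.25)(-0.35)] = 0.2375
  C_22 = (0.70)(0.60) − (-0.25)(-0.05) = 0.4075
  C_23 = −[(0.70)(-0.35) − (-0.25)(-0.05)] = 0.2575
  C_31 = (-0.25)(-0.05) − (-0.25)(0.90) = 0.2375
  C_32 = −[(0.70)(-0.05) − (-0.25)(-0.15)] = 0.0725
  C_33 = (0.70)(0.90) − (-0.25)(-0.15) = 0.5925
det(I−A) = Σ_j (I−A)_1j·C_1j = (0.70)(0.5225) + (-0.25)(0.0925) + (-0.25)(0.0975) = 0.31825
adj(I−A) = Cᵀ =
  [ 0.5225   0.2375   0.2375]
  [ 0.0925   0.4075   0.0725]
  [ 0.0975   0.2575   0.5925]
(I − A)⁻¹ = adj(I−A) / det(I−A) ≈
  [   1.6418     0.7463     0.7463]
  [   0.2907     1.2804     0.2278]
  [   0.3064     0.8091     1.8617]
First solve x = (I − A)⁻¹ d = adj(I−A)·d / det(I−A); in particular x_1 = (0.5225·140 + 0.2375·40 + 0.2375·210) / 0.31825 = 132.525 / 0.31825 ≈ 416.418.
Intermediate flow from 1 to 1: z_11 = a_11 · x_1 = 0.30 × 132.525 / 0.31825 = 39.7575 / 0.31825 ≈ 124.9.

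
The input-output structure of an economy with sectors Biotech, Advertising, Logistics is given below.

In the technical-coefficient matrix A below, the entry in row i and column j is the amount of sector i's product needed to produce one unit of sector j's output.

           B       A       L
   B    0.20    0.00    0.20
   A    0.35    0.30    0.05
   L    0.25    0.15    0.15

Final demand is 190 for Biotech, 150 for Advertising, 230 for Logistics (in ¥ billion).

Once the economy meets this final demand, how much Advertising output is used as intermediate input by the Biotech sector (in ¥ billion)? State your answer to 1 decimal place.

I − A =
  [   0.80     0.00    -0.20]
  [  -0.35     0.70    -0.05]
  [  -0.25    -0.15     0.85]
Cofactors of I−A, C_ij = (−1)^(i+j)·(minor ij) (rows/columns in the sector order above):
  C_11 = (0.70)(0.85) − (-0.05)(-0.15) = 0.5875
  C_12 = −[(-0.35)(0.85) − (-0.05)(-0.25)] = 0.3100
  C_13 = (-0.35)(-0.15) − (0.70)(-0.25) = 0.2275
  C_21 = −[(0.00)(0.85) − (-0.20)(-0.15)] = 0.0300
  C_22 = (0.80)(0.85) − (-0.20)(-0.25) = 0.6300
  C_23 = −[(0.80)(-0.15) − (0.00)(-0.25)] = 0.1200
  C_31 = (0.00)(-0.05) − (-0.20)(0.70) = 0.1400
  C_32 = −[(0.80)(-0.05) − (-0.20)(-0.35)] = 0.1100
  C_33 = (0.80)(0.70) − (0.00)(-0.35) = 0.5600
det(I−A) = Σ_j (I−A)_1j·C_1j = (0.80)(0.5875) + (0.00)(0.3100) + (-0.20)(0.2275) = 0.4245
adj(I−A) = Cᵀ =
  [ 0.5875   0.0300   0.1400]
  [ 0.3100   0.6300   0.1100]
  [ 0.2275   0.1200   0.5600]
(I − A)⁻¹ = adj(I−A) / det(I−A) ≈
  [   1.3840     0.0707     0.3298]
  [   0.7303     1.4841     0.2591]
  [   0.5359     0.2827     1.3192]
First solve x = (I − A)⁻¹ d = adj(I−A)·d / det(I−A); in particular x_B = (0.5875·190 + 0.0300·150 + 0.1400·230) / 0.4245 = 148.325 / 0.4245 ≈ 349.411.
Intermediate flow from A to B: z_AB = a_AB · x_B = 0.35 × 148.325 / 0.4245 = 51.91375 / 0.4245 ≈ 122.3.

z_AB = 122.3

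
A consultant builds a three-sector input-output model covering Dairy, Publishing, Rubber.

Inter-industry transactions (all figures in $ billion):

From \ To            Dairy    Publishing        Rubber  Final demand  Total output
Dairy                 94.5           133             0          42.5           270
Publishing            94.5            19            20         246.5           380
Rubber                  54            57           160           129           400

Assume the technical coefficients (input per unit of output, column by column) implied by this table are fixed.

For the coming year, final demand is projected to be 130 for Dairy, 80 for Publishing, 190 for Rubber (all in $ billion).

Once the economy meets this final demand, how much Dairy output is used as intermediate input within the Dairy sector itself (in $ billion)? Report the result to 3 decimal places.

z_11 = 113.079

Technical coefficients a_ij = z_ij / X_j:
  a_11 = 94.5/270 = 0.35, a_21 = 94.5/270 = 0.35, a_31 = 54/270 = 0.20
  a_12 = 133/380 = 0.35, a_22 = 19/380 = 0.05, a_32 = 57/380 = 0.15
  a_13 = 0/400 = 0.00, a_23 = 20/400 = 0.05, a_33 = 160/400 = 0.40
I − A =
  [   0.65    -0.35     0.00]
  [  -0.35     0.95    -0.05]
  [  -0.20    -0.15     0.60]
Cofactors of I−A, C_ij = (−1)^(i+j)·(minor ij) (rows/columns in the sector order above):
  C_11 = (0.95)(0.60) − (-0.05)(-0.15) = 0.5625
  C_12 = −[(-0.35)(0.60) − (-0.05)(-0.20)] = 0.2200
  C_13 = (-0.35)(-0.15) − (0.95)(-0.20) = 0.2425
  C_21 = −[(-0.35)(0.60) − (0.00)(-0.15)] = 0.2100
  C_22 = (0.65)(0.60) − (0.00)(-0.20) = 0.3900
  C_23 = −[(0.65)(-0.15) − (-0.35)(-0.20)] = 0.1675
  C_31 = (-0.35)(-0.05) − (0.00)(0.95) = 0.0175
  C_32 = −[(0.65)(-0.05) − (0.00)(-0.35)] = 0.0325
  C_33 = (0.65)(0.95) − (-0.35)(-0.35) = 0.4950
det(I−A) = Σ_j (I−A)_1j·C_1j = (0.65)(0.5625) + (-0.35)(0.2200) + (0.00)(0.2425) = 0.288625
adj(I−A) = Cᵀ =
  [ 0.5625   0.2100   0.0175]
  [ 0.2200   0.3900   0.0325]
  [ 0.2425   0.1675   0.4950]
(I − A)⁻¹ = adj(I−A) / det(I−A) ≈
  [   1.9489     0.7276     0.0606]
  [   0.7622     1.3512     0.1126]
  [   0.8402     0.5803     1.7150]
First solve x = (I − A)⁻¹ d = adj(I−A)·d / det(I−A); in particular x_1 = (0.5625·130 + 0.2100·80 + 0.0175·190) / 0.288625 = 93.25 / 0.288625 ≈ 323.08359.
Intermediate flow from 1 to 1: z_11 = a_11 · x_1 = 0.35 × 93.25 / 0.288625 = 32.6375 / 0.288625 ≈ 113.079.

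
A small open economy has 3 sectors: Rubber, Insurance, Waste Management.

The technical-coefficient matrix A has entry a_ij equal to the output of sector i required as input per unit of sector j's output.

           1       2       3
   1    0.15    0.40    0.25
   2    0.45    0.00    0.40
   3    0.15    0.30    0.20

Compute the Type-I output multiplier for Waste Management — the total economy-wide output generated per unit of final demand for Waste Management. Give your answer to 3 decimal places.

I − A =
  [   0.85    -0.40    -0.25]
  [  -0.45     1.00    -0.40]
  [  -0.15    -0.30     0.80]
Cofactors of I−A, C_ij = (−1)^(i+j)·(minor ij) (rows/columns in the sector order above):
  C_11 = (1.00)(0.80) − (-0.40)(-0.30) = 0.6800
  C_12 = −[(-0.45)(0.80) − (-0.40)(-0.15)] = 0.4200
  C_13 = (-0.45)(-0.30) − (1.00)(-0.15) = 0.2850
  C_21 = −[(-0.40)(0.80) − (-0.25)(-0.30)] = 0.3950
  C_22 = (0.85)(0.80) − (-0.25)(-0.15) = 0.6425
  C_23 = −[(0.85)(-0.30) − (-0.40)(-0.15)] = 0.3150
  C_31 = (-0.40)(-0.40) − (-0.25)(1.00) = 0.4100
  C_32 = −[(0.85)(-0.40) − (-0.25)(-0.45)] = 0.4525
  C_33 = (0.85)(1.00) − (-0.40)(-0.45) = 0.6700
det(I−A) = Σ_j (I−A)_1j·C_1j = (0.85)(0.6800) + (-0.40)(0.4200) + (-0.25)(0.2850) = 0.33875
adj(I−A) = Cᵀ =
  [ 0.6800   0.3950   0.4100]
  [ 0.4200   0.6425   0.4525]
  [ 0.2850   0.3150   0.6700]
(I − A)⁻¹ = adj(I−A) / det(I−A) ≈
  [   2.0074     1.1661     1.2103]
  [   1.2399     1.8967     1.3358]
  [   0.8413     0.9299     1.9779]
The output multiplier for sector j is the column-j sum of the Leontief inverse (I − A)⁻¹ = adj(I−A) / det(I−A).
Column 3 of adj(I−A): (0.4100, 0.4525, 0.6700); det(I−A) = 0.33875.
m_3 = (0.4100 + 0.4525 + 0.6700) / 0.33875 = 1.5325 / 0.33875 ≈ 4.524.

m_3 = 4.524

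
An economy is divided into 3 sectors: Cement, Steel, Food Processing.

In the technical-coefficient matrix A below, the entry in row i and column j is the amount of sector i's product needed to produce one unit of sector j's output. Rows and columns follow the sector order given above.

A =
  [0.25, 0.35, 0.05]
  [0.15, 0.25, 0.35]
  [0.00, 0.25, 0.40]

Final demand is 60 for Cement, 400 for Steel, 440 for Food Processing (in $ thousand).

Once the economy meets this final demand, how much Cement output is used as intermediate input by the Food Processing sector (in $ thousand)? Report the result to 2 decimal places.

I − A =
  [   0.75    -0.35    -0.05]
  [  -0.15     0.75    -0.35]
  [   0.00    -0.25     0.60]
Cofactors of I−A, C_ij = (−1)^(i+j)·(minor ij) (rows/columns in the sector order above):
  C_11 = (0.75)(0.60) − (-0.35)(-0.25) = 0.3625
  C_12 = −[(-0.15)(0.60) − (-0.35)(0.00)] = 0.0900
  C_13 = (-0.15)(-0.25) − (0.75)(0.00) = 0.0375
  C_21 = −[(-0.35)(0.60) − (-0.05)(-0.25)] = 0.2225
  C_22 = (0.75)(0.60) − (-0.05)(0.00) = 0.4500
  C_23 = −[(0.75)(-0.25) − (-0.35)(0.00)] = 0.1875
  C_31 = (-0.35)(-0.35) − (-0.05)(0.75) = 0.1600
  C_32 = −[(0.75)(-0.35) − (-0.05)(-0.15)] = 0.2700
  C_33 = (0.75)(0.75) − (-0.35)(-0.15) = 0.5100
det(I−A) = Σ_j (I−A)_1j·C_1j = (0.75)(0.3625) + (-0.35)(0.0900) + (-0.05)(0.0375) = 0.2385
adj(I−A) = Cᵀ =
  [ 0.3625   0.2225   0.1600]
  [ 0.0900   0.4500   0.2700]
  [ 0.0375   0.1875   0.5100]
(I − A)⁻¹ = adj(I−A) / det(I−A) ≈
  [   1.5199     0.9329     0.6709]
  [   0.3774     1.8868     1.1321]
  [   0.1572     0.7862     2.1384]
First solve x = (I − A)⁻¹ d = adj(I−A)·d / det(I−A); in particular x_F = (0.0375·60 + 0.1875·400 + 0.5100·440) / 0.2385 = 301.65 / 0.2385 ≈ 1264.7799.
Intermediate flow from C to F: z_CF = a_CF · x_F = 0.05 × 301.65 / 0.2385 = 15.0825 / 0.2385 ≈ 63.24.

z_CF = 63.24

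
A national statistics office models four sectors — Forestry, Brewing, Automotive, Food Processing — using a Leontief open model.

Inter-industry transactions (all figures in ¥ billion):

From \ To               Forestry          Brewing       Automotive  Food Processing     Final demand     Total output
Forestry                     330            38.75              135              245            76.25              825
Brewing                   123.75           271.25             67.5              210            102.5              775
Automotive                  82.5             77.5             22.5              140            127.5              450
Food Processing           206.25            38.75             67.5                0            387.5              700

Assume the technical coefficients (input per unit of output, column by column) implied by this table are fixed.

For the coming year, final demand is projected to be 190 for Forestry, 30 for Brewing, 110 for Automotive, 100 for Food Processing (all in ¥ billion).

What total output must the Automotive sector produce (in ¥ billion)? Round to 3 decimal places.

Technical coefficients a_ij = z_ij / X_j:
  a_11 = 330/825 = 0.40, a_21 = 123.75/825 = 0.15, a_31 = 82.5/825 = 0.10, a_41 = 206.25/825 = 0.25
  a_12 = 38.75/775 = 0.05, a_22 = 271.25/775 = 0.35, a_32 = 77.5/775 = 0.10, a_42 = 38.75/775 = 0.05
  a_13 = 135/450 = 0.30, a_23 = 67.5/450 = 0.15, a_33 = 22.5/450 = 0.05, a_43 = 67.5/450 = 0.15
  a_14 = 245/700 = 0.35, a_24 = 210/700 = 0.30, a_34 = 140/700 = 0.20, a_44 = 0/700 = 0.00
I − A =
  [   0.60    -0.05    -0.30    -0.35]
  [  -0.15     0.65    -0.15    -0.30]
  [  -0.10    -0.10     0.95    -0.20]
  [  -0.25    -0.05    -0.15     1.00]
Compute the cofactors C_ij = (−1)^(i+j)·(3×3 minor ij) of I−A; the adjugate is their transpose:
adj(I−A) = Cᵀ =
  [ 0.562750   0.100875   0.237000   0.274625]
  [ 0.236250   0.418625   0.179250   0.244125]
  [ 0.120000   0.066500   0.310250   0.124000]
  [ 0.170500   0.056125   0.114750   0.329625]
det(I−A) = Σ_j (I−A)_1j·C_1j = (0.60)(0.562750) + (-0.05)(0.236250) + (-0.30)(0.120000) + (-0.35)(0.170500) = 0.2301625
(I − A)⁻¹ = adj(I−A) / det(I−A) ≈
  [   2.4450     0.4383     1.0297     1.1932]
  [   1.0264     1.8188     0.7788     1.0607]
  [   0.5214     0.2889     1.3480     0.5387]
  [   0.7408     0.2438     0.4986     1.4321]
x = (I − A)⁻¹ d = adj(I−A)·d / det(I−A), with det(I−A) = 0.2301625:
  x_1 = (0.562750·190 + 0.100875·30 + 0.237000·110 + 0.274625·100) / 0.2301625 = 163.48125 / 0.2301625 ≈ 710.286
  x_2 = (0.236250·190 + 0.418625·30 + 0.179250·110 + 0.244125·100) / 0.2301625 = 101.57625 / 0.2301625 ≈ 441.324
  x_3 = (0.120000·190 + 0.066500·30 + 0.310250·110 + 0.124000·100) / 0.2301625 = 71.3225 / 0.2301625 ≈ 309.879
  x_4 = (0.170500·190 + 0.056125·30 + 0.114750·110 + 0.329625·100) / 0.2301625 = 79.66375 / 0.2301625 ≈ 346.120

x_3 = 309.879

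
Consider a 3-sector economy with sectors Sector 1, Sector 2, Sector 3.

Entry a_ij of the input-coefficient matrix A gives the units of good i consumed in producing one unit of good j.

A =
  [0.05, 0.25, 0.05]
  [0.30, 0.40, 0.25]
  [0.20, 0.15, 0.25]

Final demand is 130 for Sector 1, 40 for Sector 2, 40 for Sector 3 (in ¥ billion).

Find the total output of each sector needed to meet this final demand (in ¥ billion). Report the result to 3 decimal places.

I − A =
  [   0.95    -0.25    -0.05]
  [  -0.30     0.60    -0.25]
  [  -0.20    -0.15     0.75]
Cofactors of I−A, C_ij = (−1)^(i+j)·(minor ij) (rows/columns in the sector order above):
  C_11 = (0.60)(0.75) − (-0.25)(-0.15) = 0.4125
  C_12 = −[(-0.30)(0.75) − (-0.25)(-0.20)] = 0.2750
  C_13 = (-0.30)(-0.15) − (0.60)(-0.20) = 0.1650
  C_21 = −[(-0.25)(0.75) − (-0.05)(-0.15)] = 0.1950
  C_22 = (0.95)(0.75) − (-0.05)(-0.20) = 0.7025
  C_23 = −[(0.95)(-0.15) − (-0.25)(-0.20)] = 0.1925
  C_31 = (-0.25)(-0.25) − (-0.05)(0.60) = 0.0925
  C_32 = −[(0.95)(-0.25) − (-0.05)(-0.30)] = 0.2525
  C_33 = (0.95)(0.60) − (-0.25)(-0.30) = 0.4950
det(I−A) = Σ_j (I−A)_1j·C_1j = (0.95)(0.4125) + (-0.25)(0.2750) + (-0.05)(0.1650) = 0.314875
adj(I−A) = Cᵀ =
  [ 0.4125   0.1950   0.0925]
  [ 0.2750   0.7025   0.2525]
  [ 0.1650   0.1925   0.4950]
(I − A)⁻¹ = adj(I−A) / det(I−A) ≈
  [   1.3100     0.6193     0.2938]
  [   0.8734     2.2310     0.8019]
  [   0.5240     0.6114     1.5721]
x = (I − A)⁻¹ d = adj(I−A)·d / det(I−A), with det(I−A) = 0.314875:
  x_1 = (0.4125·130 + 0.1950·40 + 0.0925·40) / 0.314875 = 65.125 / 0.314875 ≈ 206.828
  x_2 = (0.2750·130 + 0.7025·40 + 0.2525·40) / 0.314875 = 73.95 / 0.314875 ≈ 234.855
  x_3 = (0.1650·130 + 0.1925·40 + 0.4950·40) / 0.314875 = 48.95 / 0.314875 ≈ 155.459

x_1 = 206.828, x_2 = 234.855, x_3 = 155.459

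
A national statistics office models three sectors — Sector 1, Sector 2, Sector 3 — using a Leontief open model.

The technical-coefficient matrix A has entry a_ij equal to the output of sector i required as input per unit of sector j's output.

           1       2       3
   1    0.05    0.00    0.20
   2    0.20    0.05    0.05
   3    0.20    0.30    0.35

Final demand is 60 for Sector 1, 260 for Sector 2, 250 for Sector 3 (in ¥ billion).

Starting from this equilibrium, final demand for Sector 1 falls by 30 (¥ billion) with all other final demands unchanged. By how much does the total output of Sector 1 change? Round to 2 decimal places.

I − A =
  [   0.95     0.00    -0.20]
  [  -0.20     0.95    -0.05]
  [  -0.20    -0.30     0.65]
Cofactors of I−A, C_ij = (−1)^(i+j)·(minor ij) (rows/columns in the sector order above):
  C_11 = (0.95)(0.65) − (-0.05)(-0.30) = 0.6025
  C_12 = −[(-0.20)(0.65) − (-0.05)(-0.20)] = 0.1400
  C_13 = (-0.20)(-0.30) − (0.95)(-0.20) = 0.2500
  C_21 = −[(0.00)(0.65) − (-0.20)(-0.30)] = 0.0600
  C_22 = (0.95)(0.65) − (-0.20)(-0.20) = 0.5775
  C_23 = −[(0.95)(-0.30) − (0.00)(-0.20)] = 0.2850
  C_31 = (0.00)(-0.05) − (-0.20)(0.95) = 0.1900
  C_32 = −[(0.95)(-0.05) − (-0.20)(-0.20)] = 0.0875
  C_33 = (0.95)(0.95) − (0.00)(-0.20) = 0.9025
det(I−A) = Σ_j (I−A)_1j·C_1j = (0.95)(0.6025) + (0.00)(0.1400) + (-0.20)(0.2500) = 0.522375
adj(I−A) = Cᵀ =
  [ 0.6025   0.0600   0.1900]
  [ 0.1400   0.5775   0.0875]
  [ 0.2500   0.2850   0.9025]
(I − A)⁻¹ = adj(I−A) / det(I−A) ≈
  [   1.1534     0.1149     0.3637]
  [   0.2680     1.1055     0.1675]
  [   0.4786     0.5456     1.7277]
Δx = (I − A)⁻¹ Δd with Δd having -30 in the Sector 1 component and 0 elsewhere.
So Δx_1 = L_11 · (-30), where L_11 = adj(I−A)_11 / det(I−A) = 0.6025 / 0.522375.
Δx_1 = 0.6025 × (-30) / 0.522375 = -18.075 / 0.522375 ≈ -34.60.

Δx_1 = -34.60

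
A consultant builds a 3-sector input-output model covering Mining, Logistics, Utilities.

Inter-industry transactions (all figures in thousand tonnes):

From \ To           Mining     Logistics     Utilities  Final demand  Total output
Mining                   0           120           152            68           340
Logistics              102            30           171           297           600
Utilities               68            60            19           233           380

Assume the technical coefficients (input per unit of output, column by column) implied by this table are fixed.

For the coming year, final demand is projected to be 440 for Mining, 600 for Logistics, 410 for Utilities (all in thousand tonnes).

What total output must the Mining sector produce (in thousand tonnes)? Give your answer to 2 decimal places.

Technical coefficients a_ij = z_ij / X_j:
  a_MM = 0/340 = 0.00, a_LM = 102/340 = 0.30, a_UM = 68/340 = 0.20
  a_ML = 120/600 = 0.20, a_LL = 30/600 = 0.05, a_UL = 60/600 = 0.10
  a_MU = 152/380 = 0.40, a_LU = 171/380 = 0.45, a_UU = 19/380 = 0.05
I − A =
  [   1.00    -0.20    -0.40]
  [  -0.30     0.95    -0.45]
  [  -0.20    -0.10     0.95]
Cofactors of I−A, C_ij = (−1)^(i+j)·(minor ij) (rows/columns in the sector order above):
  C_11 = (0.95)(0.95) − (-0.45)(-0.10) = 0.8575
  C_12 = −[(-0.30)(0.95) − (-0.45)(-0.20)] = 0.3750
  C_13 = (-0.30)(-0.10) − (0.95)(-0.20) = 0.2200
  C_21 = −[(-0.20)(0.95) − (-0.40)(-0.10)] = 0.2300
  C_22 = (1.00)(0.95) − (-0.40)(-0.20) = 0.8700
  C_23 = −[(1.00)(-0.10) − (-0.20)(-0.20)] = 0.1400
  C_31 = (-0.20)(-0.45) − (-0.40)(0.95) = 0.4700
  C_32 = −[(1.00)(-0.45) − (-0.40)(-0.30)] = 0.5700
  C_33 = (1.00)(0.95) − (-0.20)(-0.30) = 0.8900
det(I−A) = Σ_j (I−A)_1j·C_1j = (1.00)(0.8575) + (-0.20)(0.3750) + (-0.40)(0.2200) = 0.6945
adj(I−A) = Cᵀ =
  [ 0.8575   0.2300   0.4700]
  [ 0.3750   0.8700   0.5700]
  [ 0.2200   0.1400   0.8900]
(I − A)⁻¹ = adj(I−A) / det(I−A) ≈
  [   1.2347     0.3312     0.6767]
  [   0.5400     1.2527     0.8207]
  [   0.3168     0.2016     1.2815]
x = (I − A)⁻¹ d = adj(I−A)·d / det(I−A), with det(I−A) = 0.6945:
  x_M = (0.8575·440 + 0.2300·600 + 0.4700·410) / 0.6945 = 708.00 / 0.6945 ≈ 1019.44
  x_L = (0.3750·440 + 0.8700·600 + 0.5700·410) / 0.6945 = 920.70 / 0.6945 ≈ 1325.70
  x_U = (0.2200·440 + 0.1400·600 + 0.8900·410) / 0.6945 = 545.70 / 0.6945 ≈ 785.75

x_M = 1019.44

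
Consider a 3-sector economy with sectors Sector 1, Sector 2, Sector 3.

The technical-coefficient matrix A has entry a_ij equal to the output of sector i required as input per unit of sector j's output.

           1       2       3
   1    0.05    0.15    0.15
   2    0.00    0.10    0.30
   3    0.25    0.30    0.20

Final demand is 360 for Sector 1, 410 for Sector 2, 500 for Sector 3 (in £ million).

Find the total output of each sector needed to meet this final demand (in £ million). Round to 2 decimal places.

x_1 = 694.58, x_2 = 841.42, x_3 = 1157.59

I − A =
  [   0.95    -0.15    -0.15]
  [   0.00     0.90    -0.30]
  [  -0.25    -0.30     0.80]
Cofactors of I−A, C_ij = (−1)^(i+j)·(minor ij) (rows/columns in the sector order above):
  C_11 = (0.90)(0.80) − (-0.30)(-0.30) = 0.6300
  C_12 = −[(0.00)(0.80) − (-0.30)(-0.25)] = 0.0750
  C_13 = (0.00)(-0.30) − (0.90)(-0.25) = 0.2250
  C_21 = −[(-0.15)(0.80) − (-0.15)(-0.30)] = 0.1650
  C_22 = (0.95)(0.80) − (-0.15)(-0.25) = 0.7225
  C_23 = −[(0.95)(-0.30) − (-0.15)(-0.25)] = 0.3225
  C_31 = (-0.15)(-0.30) − (-0.15)(0.90) = 0.1800
  C_32 = −[(0.95)(-0.30) − (-0.15)(0.00)] = 0.2850
  C_33 = (0.95)(0.90) − (-0.15)(0.00) = 0.8550
det(I−A) = Σ_j (I−A)_1j·C_1j = (0.95)(0.6300) + (-0.15)(0.0750) + (-0.15)(0.2250) = 0.5535
adj(I−A) = Cᵀ =
  [ 0.6300   0.1650   0.1800]
  [ 0.0750   0.7225   0.2850]
  [ 0.2250   0.3225   0.8550]
(I − A)⁻¹ = adj(I−A) / det(I−A) ≈
  [   1.1382     0.2981     0.3252]
  [   0.1355     1.3053     0.5149]
  [   0.4065     0.5827     1.5447]
x = (I − A)⁻¹ d = adj(I−A)·d / det(I−A), with det(I−A) = 0.5535:
  x_1 = (0.6300·360 + 0.1650·410 + 0.1800·500) / 0.5535 = 384.45 / 0.5535 ≈ 694.58
  x_2 = (0.0750·360 + 0.7225·410 + 0.2850·500) / 0.5535 = 465.725 / 0.5535 ≈ 841.42
  x_3 = (0.2250·360 + 0.3225·410 + 0.8550·500) / 0.5535 = 640.725 / 0.5535 ≈ 1157.59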